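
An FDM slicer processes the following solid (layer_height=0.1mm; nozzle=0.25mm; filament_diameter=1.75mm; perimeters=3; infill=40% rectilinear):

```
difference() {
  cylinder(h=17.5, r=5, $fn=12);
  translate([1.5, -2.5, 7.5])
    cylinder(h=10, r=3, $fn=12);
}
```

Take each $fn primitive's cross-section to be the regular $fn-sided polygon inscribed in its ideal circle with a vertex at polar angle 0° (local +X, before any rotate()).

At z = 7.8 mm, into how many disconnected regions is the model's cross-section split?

1

At z = 7.8 mm: the r=5 cylinder contributes a regular 12-gon of circumradius 5; the cylinder at (1.5, -2.5): section is a regular 12-gon, circumradius r=3; Taking the first minus the rest: starting from the r=5 cylinder, the r=3 cylinder at (1.5, -2.5) partially overlaps it — only the 23.11 mm² overlap (of its 27.00 mm²) is removed, clipping the outline — 1 connected region. The result has 1 disconnected region.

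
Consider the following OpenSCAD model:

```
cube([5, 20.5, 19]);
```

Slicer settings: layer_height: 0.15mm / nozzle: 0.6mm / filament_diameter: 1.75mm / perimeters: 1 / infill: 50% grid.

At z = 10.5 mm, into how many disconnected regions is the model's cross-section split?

1

At z = 10.5 mm: the 5×20.5 cube contributes its full rectangle. The result has 1 disconnected region.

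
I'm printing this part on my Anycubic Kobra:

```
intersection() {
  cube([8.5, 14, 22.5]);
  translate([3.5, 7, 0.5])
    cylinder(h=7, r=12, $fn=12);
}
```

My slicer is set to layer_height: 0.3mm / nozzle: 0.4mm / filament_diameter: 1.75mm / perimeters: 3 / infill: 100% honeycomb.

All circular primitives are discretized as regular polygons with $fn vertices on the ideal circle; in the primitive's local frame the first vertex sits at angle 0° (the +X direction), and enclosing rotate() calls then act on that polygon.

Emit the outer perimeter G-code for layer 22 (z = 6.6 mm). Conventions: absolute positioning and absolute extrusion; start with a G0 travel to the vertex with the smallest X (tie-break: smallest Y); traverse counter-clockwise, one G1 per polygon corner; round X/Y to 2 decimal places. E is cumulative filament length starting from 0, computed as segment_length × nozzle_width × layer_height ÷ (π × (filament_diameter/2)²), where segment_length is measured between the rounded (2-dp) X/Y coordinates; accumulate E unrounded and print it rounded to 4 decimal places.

G0 X0.00 Y0.00 Z6.60
G1 X8.50 Y0.00 E0.4241
G1 X8.50 Y14.00 E1.1225
G1 X0.00 Y14.00 E1.5466
G1 X0.00 Y0.00 E2.2451

At z = 6.6 mm: the 8.5×14 cube contributes its full rectangle; the r=12 cylinder at (3.5, 7) gives a regular 12-gon of circumradius 12 (constant along its height); After intersecting: the 8.5×14 cube lies inside the r=12 cylinder at (3.5, 7), so it is kept whole — 1 connected region. The outline is a single polygon with 4 vertices. Extrusion per mm of travel: 0.4 × 0.3 / (π × 0.875²) = 0.049890. Accumulating E over each segment gives final E = 2.2451.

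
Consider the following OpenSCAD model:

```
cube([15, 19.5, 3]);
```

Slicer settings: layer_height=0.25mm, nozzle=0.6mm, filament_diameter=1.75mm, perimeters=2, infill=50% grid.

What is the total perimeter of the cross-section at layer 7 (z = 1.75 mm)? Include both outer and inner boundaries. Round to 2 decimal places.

69.00 mm

At z = 1.75 mm: the cube (footprint 15×19.5) is included at this height (perimeter 69.00 mm). Overall, the cross-section is a single solid region. Total boundary length (outer) = 69.00 mm.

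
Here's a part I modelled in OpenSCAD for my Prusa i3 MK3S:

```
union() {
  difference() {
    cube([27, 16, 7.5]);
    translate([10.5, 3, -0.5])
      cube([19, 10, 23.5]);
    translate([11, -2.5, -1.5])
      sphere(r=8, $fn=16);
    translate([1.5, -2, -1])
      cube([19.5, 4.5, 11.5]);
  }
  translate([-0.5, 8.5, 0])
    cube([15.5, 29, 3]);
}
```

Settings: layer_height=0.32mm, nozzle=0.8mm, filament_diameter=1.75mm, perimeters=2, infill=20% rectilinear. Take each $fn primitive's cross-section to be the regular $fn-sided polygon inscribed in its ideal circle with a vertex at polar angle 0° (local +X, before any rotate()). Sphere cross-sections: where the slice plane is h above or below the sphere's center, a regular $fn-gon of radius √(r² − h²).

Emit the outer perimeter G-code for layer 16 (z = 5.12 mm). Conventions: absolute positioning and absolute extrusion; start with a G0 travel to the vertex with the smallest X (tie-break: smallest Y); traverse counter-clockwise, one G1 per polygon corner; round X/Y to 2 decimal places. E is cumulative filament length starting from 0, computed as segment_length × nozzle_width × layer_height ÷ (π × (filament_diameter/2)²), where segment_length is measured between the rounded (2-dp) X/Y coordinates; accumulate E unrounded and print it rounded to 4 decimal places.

At z = 5.12 mm: the 27×16 cube contributes its full rectangle; the cube at (10.5, 3) is present — its section is the full 19×10 rectangle; the r=8 sphere at (11, -2.5) slices to a regular 16-gon of circumradius 4.492 (√(r²−h²) with h=6.62 from center); the 19.5×4.5 cube at (1.5, -2) contributes its full rectangle; Taking the first minus the rest: starting from the 27×16 cube, the 19×10 cube at (10.5, 3) partially overlaps it — only the 165.00 mm² overlap (of its 190.00 mm²) is removed, clipping the outline; the r=8 sphere at (11, -2.5) partially overlaps it — only the 9.95 mm² overlap (of its 61.77 mm²) is removed, clipping the outline; the 19.5×4.5 cube at (1.5, -2) partially overlaps it — only the 38.80 mm² overlap (of its 87.75 mm²) is removed, clipping the outline — 1 connected region; the cube at (-0.5, 8.5) is absent (z outside [0, 3]); Merging all regions: only the result so far is present, so the union is just that shape — 1 connected region. The outline is a single polygon with 12 vertices. Extrusion per mm of travel: 0.8 × 0.32 / (π × 0.875²) = 0.106432. Accumulating E over each segment gives final E = 13.1976.

G0 X0.00 Y0.00 Z5.12
G1 X1.50 Y0.00 E0.1596
G1 X1.50 Y2.50 E0.4257
G1 X21.00 Y2.50 E2.5012
G1 X21.00 Y0.00 E2.7672
G1 X27.00 Y0.00 E3.4058
G1 X27.00 Y3.00 E3.7251
G1 X10.50 Y3.00 E5.4813
G1 X10.50 Y13.00 E6.5456
G1 X27.00 Y13.00 E8.3017
G1 X27.00 Y16.00 E8.6210
G1 X0.00 Y16.00 E11.4947
G1 X0.00 Y0.00 E13.1976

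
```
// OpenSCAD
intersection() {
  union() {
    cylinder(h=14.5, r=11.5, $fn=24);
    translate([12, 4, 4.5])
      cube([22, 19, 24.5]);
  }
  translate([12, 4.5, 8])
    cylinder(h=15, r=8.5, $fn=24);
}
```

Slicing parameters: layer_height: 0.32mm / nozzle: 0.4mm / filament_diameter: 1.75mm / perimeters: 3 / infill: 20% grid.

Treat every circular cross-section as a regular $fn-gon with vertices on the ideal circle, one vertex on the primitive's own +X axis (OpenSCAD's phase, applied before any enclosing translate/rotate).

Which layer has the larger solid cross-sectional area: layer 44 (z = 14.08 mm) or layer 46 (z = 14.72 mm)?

layer 44 (z = 14.08 mm)

Layer 44 (z = 14.08): the r=11.5 cylinder gives a regular 24-gon of circumradius 11.5 (constant along its height) (area = (24/2)·11.500²·sin(360°/24) = 410.75 mm²); the cube at (12, 4) is present — its section is the full 22×19 rectangle (area 418.00 mm²); Taking the union: the 2 present regions are separate (no shared area or edge), so areas and boundary lengths simply add and each stays a separate island — area = 828.75 mm²; the r=8.5 cylinder at (12, 4.5) gives a regular 24-gon of circumradius 8.5 (constant along its height) (area = (24/2)·8.500²·sin(360°/24) = 224.40 mm²); Taking the intersection: the r=8.5 cylinder at (12, 4.5) partially overlaps the result so far; clipping to the common part keeps 133.61 mm² — area = 133.61 mm². So its area = 133.61 mm². Layer 46 (z = 14.72): the cylinder is absent (z outside [0, 14.5]); the 22×19 cube at (12, 4) contributes its full rectangle (area 418.00 mm²); Combining (union): only the 22×19 cube at (12, 4) is present, so the union is just that shape — area = 418.00 mm²; the r=8.5 cylinder at (12, 4.5) gives a regular 24-gon of circumradius 8.5 (constant along its height) (area = (24/2)·8.500²·sin(360°/24) = 224.40 mm²); Keeping only the common overlap: the r=8.5 cylinder at (12, 4.5) partially overlaps the result so far; clipping to the common part keeps 60.33 mm² — area = 60.33 mm². So its area = 60.33 mm². Layer 44 is larger (133.61 vs 60.33 mm²).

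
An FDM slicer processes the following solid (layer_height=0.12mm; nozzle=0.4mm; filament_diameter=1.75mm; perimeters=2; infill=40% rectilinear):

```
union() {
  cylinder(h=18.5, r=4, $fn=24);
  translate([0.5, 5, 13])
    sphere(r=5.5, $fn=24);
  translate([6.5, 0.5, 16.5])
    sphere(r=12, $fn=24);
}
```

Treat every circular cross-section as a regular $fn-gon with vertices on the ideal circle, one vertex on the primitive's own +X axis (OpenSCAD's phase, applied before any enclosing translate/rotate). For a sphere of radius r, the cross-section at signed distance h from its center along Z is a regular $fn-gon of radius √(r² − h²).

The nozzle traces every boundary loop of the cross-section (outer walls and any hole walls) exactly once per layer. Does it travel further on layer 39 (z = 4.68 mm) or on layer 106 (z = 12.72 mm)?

layer 106 (z = 12.72 mm)

Layer 39 (z = 4.68): the cylinder: section is a regular 24-gon, circumradius r=4 (perimeter = 2·24·4.000·sin(180°/24) = 25.06 mm); the sphere at (0.5, 5) is absent (|z−center|=8.320 > r=5.5); the r=12 sphere at (6.5, 0.5) slices to a regular 24-gon of circumradius 2.071 (√(r²−h²) with h=11.82 from center) (perimeter = 2·24·2.071·sin(180°/24) = 12.97 mm); Combining (union): the 2 present regions are separate (no shared area or edge), so areas and boundary lengths simply add and each stays a separate island — boundary = 38.03 mm. So its perimeter = 38.03 mm. Layer 106 (z = 12.72): the r=4 cylinder gives a regular 24-gon of circumradius 4 (constant along its height) (perimeter = 2·24·4.000·sin(180°/24) = 25.06 mm); the r=5.5 sphere at (0.5, 5) slices to a regular 24-gon of circumradius 5.493 (√(r²−h²) with h=0.28 from center) (perimeter = 2·24·5.493·sin(180°/24) = 34.41 mm); the r=12 sphere at (6.5, 0.5) contributes a regular 24-gon of circumradius √(12²−3.78²) = 11.389 (perimeter = 2·24·11.389·sin(180°/24) = 71.36 mm); Merging all regions: the regions partially overlap (shared area 132.24 mm²), so the edge portions inside another operand are dropped and the merged outline is re-measured after clipping — boundary = 72.94 mm. So its perimeter = 72.94 mm. Layer 106 is larger (72.94 vs 38.03 mm).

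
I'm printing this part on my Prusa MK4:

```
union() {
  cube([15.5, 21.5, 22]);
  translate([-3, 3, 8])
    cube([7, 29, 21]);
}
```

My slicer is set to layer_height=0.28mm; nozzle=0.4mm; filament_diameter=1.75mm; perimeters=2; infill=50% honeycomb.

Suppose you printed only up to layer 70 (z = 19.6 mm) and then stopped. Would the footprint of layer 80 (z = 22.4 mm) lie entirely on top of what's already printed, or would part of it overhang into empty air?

Compare the two slices. At z = 19.6: the 15.5×21.5 cube contributes its full rectangle (area 333.25 mm²); the cube at (-3, 3) is present — its section is the full 7×29 rectangle (area 203.00 mm²); Combining (union): the regions partially overlap — summed areas 536.25 mm² minus the doubly-counted overlap 74.00 mm² gives 462.25 mm² — area = 462.25 mm². At z = 22.4: the cube is not intersected at this z (z outside [0, 22]); the cube at (-3, 3) (footprint 7×29) is included at this height (area 203.00 mm²); Combining (union): only the 7×29 cube at (-3, 3) is present, so the union is just that shape — area = 203.00 mm². Checking containment: the cross-section at z = 22.4 is a subset of the cross-section at z = 19.6.

entirely on top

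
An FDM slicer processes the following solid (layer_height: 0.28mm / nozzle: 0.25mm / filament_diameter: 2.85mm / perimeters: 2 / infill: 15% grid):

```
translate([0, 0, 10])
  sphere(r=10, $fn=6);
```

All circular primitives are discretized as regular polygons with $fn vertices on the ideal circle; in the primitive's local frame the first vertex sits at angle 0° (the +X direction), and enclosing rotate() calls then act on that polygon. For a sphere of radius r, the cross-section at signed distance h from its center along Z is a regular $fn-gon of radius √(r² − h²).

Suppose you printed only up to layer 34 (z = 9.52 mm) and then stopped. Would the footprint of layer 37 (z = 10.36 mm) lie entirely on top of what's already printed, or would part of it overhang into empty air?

Compare the two slices. At z = 9.52: the r=10 sphere slices to a regular 6-gon of circumradius 9.988 (√(r²−h²) with h=0.48 from center) (area = (6/2)·9.988²·sin(360°/6) = 259.21 mm²). At z = 10.36: the sphere: section is a regular 6-gon, circumradius = √(r²−h²) = √(10²−0.36²) = 9.994 (area = (6/2)·9.994²·sin(360°/6) = 259.47 mm²). Checking containment: the cross-section at z = 10.36 is a subset of the cross-section at z = 9.52.

entirely on top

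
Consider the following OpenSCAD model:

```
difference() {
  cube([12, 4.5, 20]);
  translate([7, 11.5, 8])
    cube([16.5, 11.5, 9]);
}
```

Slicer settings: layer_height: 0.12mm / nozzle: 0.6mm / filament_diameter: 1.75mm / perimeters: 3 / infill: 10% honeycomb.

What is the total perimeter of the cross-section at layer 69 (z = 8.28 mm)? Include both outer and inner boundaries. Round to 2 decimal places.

33.00 mm

At z = 8.28 mm: the cube is present — its section is the full 12×4.5 rectangle (perimeter 33.00 mm); the cube at (7, 11.5) is present — its section is the full 16.5×11.5 rectangle (perimeter 56.00 mm); Taking the first minus the rest: starting from the 12×4.5 cube, the 16.5×11.5 cube at (7, 11.5) misses the remaining region (no effect) — boundary = 33.00 mm. Overall, the cross-section is a single solid region. Total boundary length (outer) = 33.00 mm.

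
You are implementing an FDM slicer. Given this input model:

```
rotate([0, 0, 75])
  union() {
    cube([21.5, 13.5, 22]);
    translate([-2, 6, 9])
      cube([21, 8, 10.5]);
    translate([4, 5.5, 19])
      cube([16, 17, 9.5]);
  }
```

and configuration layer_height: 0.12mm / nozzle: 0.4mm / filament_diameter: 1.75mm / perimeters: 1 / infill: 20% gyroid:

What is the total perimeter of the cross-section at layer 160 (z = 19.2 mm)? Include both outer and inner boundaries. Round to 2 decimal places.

92.00 mm

At z = 19.2 mm: the cube is present — its section is the full 21.5×13.5 rectangle (perimeter 70.00 mm); the 21×8 cube at (-2, 6) contributes its full rectangle (perimeter 58.00 mm); the cube at (4, 5.5) is present — its section is the full 16×17 rectangle (perimeter 66.00 mm); Combining (union): the regions partially overlap (shared area 278.00 mm²), so the edge portions inside another operand are dropped and the merged outline is re-measured after clipping — boundary = 92.00 mm; (whole slice rotated 75° about Z — lengths, areas and connectivity unchanged). Overall, the cross-section is a single solid region. Total boundary length (outer) = 92.00 mm.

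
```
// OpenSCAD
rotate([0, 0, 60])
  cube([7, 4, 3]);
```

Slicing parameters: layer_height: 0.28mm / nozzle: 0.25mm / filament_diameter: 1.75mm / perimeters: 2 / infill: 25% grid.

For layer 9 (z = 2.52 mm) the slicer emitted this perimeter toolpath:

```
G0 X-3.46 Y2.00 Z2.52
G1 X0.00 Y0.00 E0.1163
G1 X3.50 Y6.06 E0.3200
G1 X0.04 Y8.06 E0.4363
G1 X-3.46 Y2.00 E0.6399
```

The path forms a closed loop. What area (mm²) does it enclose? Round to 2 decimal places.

27.97 mm²

Apply the shoelace formula to the sequence of (X, Y) vertices; enclosed area = 27.97 mm².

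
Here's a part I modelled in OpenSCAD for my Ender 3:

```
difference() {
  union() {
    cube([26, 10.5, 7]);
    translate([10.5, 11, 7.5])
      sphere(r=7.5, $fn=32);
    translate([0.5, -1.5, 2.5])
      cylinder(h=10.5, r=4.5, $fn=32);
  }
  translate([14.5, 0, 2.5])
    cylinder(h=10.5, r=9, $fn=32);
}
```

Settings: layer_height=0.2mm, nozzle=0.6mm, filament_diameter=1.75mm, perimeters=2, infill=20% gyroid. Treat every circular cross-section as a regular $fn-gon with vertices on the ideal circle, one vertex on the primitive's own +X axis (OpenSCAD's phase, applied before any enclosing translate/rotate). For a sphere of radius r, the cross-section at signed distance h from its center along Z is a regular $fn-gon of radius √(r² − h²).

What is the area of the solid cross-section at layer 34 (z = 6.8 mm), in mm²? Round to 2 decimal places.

293.57 mm²

At z = 6.8 mm: the cube (footprint 26×10.5) is included at this height (area 273.00 mm²); the r=7.5 sphere at (10.5, 11) slices to a regular 32-gon of circumradius 7.467 (√(r²−h²) with h=0.7 from center) (area = (32/2)·7.467²·sin(360°/32) = 174.05 mm²); the r=4.5 cylinder at (0.5, -1.5) gives a regular 32-gon of circumradius 4.5 (constant along its height) (area = (32/2)·4.500²·sin(360°/32) = 63.21 mm²); Merging all regions: the regions partially overlap — summed areas 510.26 mm² minus the doubly-counted overlap 90.27 mm² gives 419.99 mm² — area = 419.99 mm²; the r=9 cylinder at (14.5, 0) contributes a regular 32-gon of circumradius 9 (area = (32/2)·9.000²·sin(360°/32) = 252.84 mm²); After the difference (first − rest): starting from the result so far (419.99 mm²), the r=9 cylinder at (14.5, 0) partially overlaps it — only the 126.42 mm² overlap (of its 252.84 mm²) is removed, clipping the outline — area = 293.57 mm². Overall, the cross-section is a single solid region. Net area = 293.57 mm².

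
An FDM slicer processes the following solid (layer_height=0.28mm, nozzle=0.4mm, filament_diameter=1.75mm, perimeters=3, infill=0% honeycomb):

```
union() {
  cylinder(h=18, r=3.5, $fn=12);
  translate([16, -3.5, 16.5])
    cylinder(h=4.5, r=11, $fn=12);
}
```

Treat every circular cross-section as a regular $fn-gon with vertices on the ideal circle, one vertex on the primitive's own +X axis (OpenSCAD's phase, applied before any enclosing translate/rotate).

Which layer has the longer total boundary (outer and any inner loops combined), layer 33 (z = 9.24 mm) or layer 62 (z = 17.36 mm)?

Layer 33 (z = 9.24): the r=3.5 cylinder contributes a regular 12-gon of circumradius 3.5 (perimeter = 2·12·3.500·sin(180°/12) = 21.74 mm); the cylinder at (16, -3.5) does not reach this height (z outside [16.5, 21]); Taking the union: only the r=3.5 cylinder is present, so the union is just that shape — boundary = 21.74 mm. So its perimeter = 21.74 mm. Layer 62 (z = 17.36): the r=3.5 cylinder contributes a regular 12-gon of circumradius 3.5 (perimeter = 2·12·3.500·sin(180°/12) = 21.74 mm); the cylinder at (16, -3.5): section is a regular 12-gon, circumradius r=11 (perimeter = 2·12·11.000·sin(180°/12) = 68.33 mm); Combining (union): the 2 present regions are separate (no shared area or edge), so areas and boundary lengths simply add and each stays a separate island — boundary = 90.07 mm. So its perimeter = 90.07 mm. Layer 62 is larger (90.07 vs 21.74 mm).

layer 62 (z = 17.36 mm)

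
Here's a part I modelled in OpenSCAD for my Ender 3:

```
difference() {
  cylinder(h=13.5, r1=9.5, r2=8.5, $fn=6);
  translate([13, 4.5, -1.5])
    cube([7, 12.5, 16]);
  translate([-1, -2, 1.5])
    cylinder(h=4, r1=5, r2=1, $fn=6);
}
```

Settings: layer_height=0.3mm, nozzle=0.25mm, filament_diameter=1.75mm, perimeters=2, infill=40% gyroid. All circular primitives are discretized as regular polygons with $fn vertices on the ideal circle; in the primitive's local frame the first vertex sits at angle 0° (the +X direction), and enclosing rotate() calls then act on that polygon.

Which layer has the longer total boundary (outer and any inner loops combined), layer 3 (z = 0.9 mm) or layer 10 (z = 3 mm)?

layer 10 (z = 3 mm)

Layer 3 (z = 0.9): the cone (r1=9.5→r2=8.5) has section circumradius 9.433 here — a regular 6-gon (perimeter = 2·6·9.433·sin(180°/6) = 56.60 mm); the cube at (13, 4.5) is present — its section is the full 7×12.5 rectangle (perimeter 39.00 mm); the cone at (-1, -2) is not intersected at this z (z outside [1.5, 5.5]); Subtracting the remaining from the first: starting from the cone, the 7×12.5 cube at (13, 4.5) misses the remaining region (no effect) — boundary = 56.60 mm. So its perimeter = 56.60 mm. Layer 10 (z = 3): the cone: at t=0.222 of its height the radius interpolates to r₁+(r₂−r₁)t = 9.278, giving a regular 6-gon of that circumradius (perimeter = 2·6·9.278·sin(180°/6) = 55.67 mm); the cube at (13, 4.5) is present — its section is the full 7×12.5 rectangle (perimeter 39.00 mm); the cone at (-1, -2) (r1=5→r2=1) has section circumradius 3.500 here — a regular 6-gon (perimeter = 2·6·3.500·sin(180°/6) = 21.00 mm); Subtracting the remaining from the first: starting from the cone, the 7×12.5 cube at (13, 4.5) misses the remaining region (no effect); the cone at (-1, -2) lies wholly inside it (removes its full 31.83 mm² and its 21.00 mm outline becomes a hole wall) — boundary (outer + 1 inner loop) = 76.67 mm. So its perimeter = 76.67 mm. Layer 10 is larger (76.67 vs 56.60 mm).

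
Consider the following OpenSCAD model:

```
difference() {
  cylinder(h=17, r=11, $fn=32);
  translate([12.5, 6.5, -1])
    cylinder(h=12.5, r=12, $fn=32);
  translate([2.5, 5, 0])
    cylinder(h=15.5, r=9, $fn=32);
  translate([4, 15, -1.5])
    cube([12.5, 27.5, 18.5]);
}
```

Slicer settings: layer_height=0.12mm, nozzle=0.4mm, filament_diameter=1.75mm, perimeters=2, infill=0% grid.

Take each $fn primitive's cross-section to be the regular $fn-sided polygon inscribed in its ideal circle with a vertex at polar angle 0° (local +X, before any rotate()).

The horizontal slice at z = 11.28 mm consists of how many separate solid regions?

1

At z = 11.28 mm: the r=11 cylinder gives a regular 32-gon of circumradius 11 (constant along its height); the r=12 cylinder at (12.5, 6.5) gives a regular 32-gon of circumradius 12 (constant along its height); the r=9 cylinder at (2.5, 5) gives a regular 32-gon of circumradius 9 (constant along its height); the 12.5×27.5 cube at (4, 15) contributes its full rectangle; After the difference (first − rest): starting from the r=11 cylinder, the r=12 cylinder at (12.5, 6.5) partially overlaps it — only the 111.28 mm² overlap (of its 449.49 mm²) is removed, clipping the outline; the r=9 cylinder at (2.5, 5) partially overlaps it — only the 100.58 mm² overlap (of its 252.84 mm²) is removed, clipping the outline; the 12.5×27.5 cube at (4, 15) misses the remaining region (no effect) — 1 connected region. The result has 1 disconnected region.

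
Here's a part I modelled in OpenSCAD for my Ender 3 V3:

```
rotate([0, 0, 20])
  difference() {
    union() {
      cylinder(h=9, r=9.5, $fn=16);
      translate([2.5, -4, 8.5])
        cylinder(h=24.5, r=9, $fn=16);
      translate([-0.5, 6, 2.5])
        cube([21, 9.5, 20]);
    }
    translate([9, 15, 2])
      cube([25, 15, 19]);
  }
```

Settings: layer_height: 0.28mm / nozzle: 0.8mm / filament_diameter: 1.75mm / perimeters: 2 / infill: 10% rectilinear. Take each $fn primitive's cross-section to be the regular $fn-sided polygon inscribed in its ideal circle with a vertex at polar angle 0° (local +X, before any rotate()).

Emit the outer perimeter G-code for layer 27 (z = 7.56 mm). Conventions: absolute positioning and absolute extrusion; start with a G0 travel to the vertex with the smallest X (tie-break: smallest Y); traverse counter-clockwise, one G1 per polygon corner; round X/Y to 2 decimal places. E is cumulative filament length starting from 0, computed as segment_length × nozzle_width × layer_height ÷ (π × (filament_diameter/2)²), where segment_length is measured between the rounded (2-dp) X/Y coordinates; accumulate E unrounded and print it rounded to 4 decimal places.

At z = 7.56 mm: the cylinder: section is a regular 16-gon, circumradius r=9.5; the cylinder at (2.5, -4) does not reach this height (z outside [8.5, 33]); the cube at (-0.5, 6) is present — its section is the full 21×9.5 rectangle; Combining (union): the regions partially overlap (shared area 18.69 mm²), so overlapping operands fuse into one piece — 1 connected region; the cube at (9, 15) (footprint 25×15) is included at this height; Subtracting the remaining from the first: starting from that combined region, the 25×15 cube at (9, 15) partially overlaps it — only the 5.75 mm² overlap (of its 375.00 mm²) is removed, clipping the outline — 1 connected region; (whole slice rotated 20° about Z — lengths, areas and connectivity unchanged). The outline is a single polygon with 20 vertices. Extrusion per mm of travel: 0.8 × 0.28 / (π × 0.875²) = 0.093128. Accumulating E over each segment gives final E = 9.3514.

G0 X-9.49 Y0.41 Z7.56
G1 X-8.93 Y-3.25 E0.3448
G1 X-7.00 Y-6.42 E0.6904
G1 X-4.01 Y-8.61 E1.0356
G1 X-0.41 Y-9.49 E1.3807
G1 X3.25 Y-8.93 E1.7256
G1 X6.42 Y-7.00 E2.0712
G1 X8.61 Y-4.01 E2.4163
G1 X9.49 Y-0.41 E2.7615
G1 X8.93 Y3.25 E3.1063
G1 X7.00 Y6.42 E3.4519
G1 X4.71 Y8.10 E3.7164
G1 X17.21 Y12.65 E4.9552
G1 X14.13 Y21.11 E5.7937
G1 X3.33 Y17.17 E6.8643
G1 X3.16 Y17.64 E6.9109
G1 X-5.77 Y14.39 E7.7959
G1 X-3.69 Y8.66 E8.3636
G1 X-6.42 Y7.00 E8.6611
G1 X-8.61 Y4.01 E9.0063
G1 X-9.49 Y0.41 E9.3514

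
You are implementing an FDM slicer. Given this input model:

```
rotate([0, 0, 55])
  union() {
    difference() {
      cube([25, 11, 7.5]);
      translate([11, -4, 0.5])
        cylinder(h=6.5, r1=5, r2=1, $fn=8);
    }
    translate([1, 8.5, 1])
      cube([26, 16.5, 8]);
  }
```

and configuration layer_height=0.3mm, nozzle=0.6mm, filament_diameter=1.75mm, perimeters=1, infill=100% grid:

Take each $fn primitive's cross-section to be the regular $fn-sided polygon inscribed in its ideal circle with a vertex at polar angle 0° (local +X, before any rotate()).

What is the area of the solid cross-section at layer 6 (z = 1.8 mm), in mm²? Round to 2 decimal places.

643.90 mm²

At z = 1.8 mm: the cube is present — its section is the full 25×11 rectangle (area 275.00 mm²); the cone at (11, -4) (r1=5→r2=1) has section circumradius 4.200 here — a regular 8-gon (area = (8/2)·4.200²·sin(360°/8) = 49.89 mm²); Subtracting the remaining from the first: starting from the 25×11 cube (275.00 mm²), the cone at (11, -4) partially overlaps it — only the 0.10 mm² overlap (of its 49.89 mm²) is removed, clipping the outline — area = 274.90 mm²; the cube at (1, 8.5) is present — its section is the full 26×16.5 rectangle (area 429.00 mm²); Combining (union): the regions partially overlap — summed areas 703.90 mm² minus the doubly-counted overlap 60.00 mm² gives 643.90 mm² — area = 643.90 mm²; (whole slice rotated 55° about Z — lengths, areas and connectivity unchanged). Overall, the cross-section is a single solid region. Net area = 643.90 mm².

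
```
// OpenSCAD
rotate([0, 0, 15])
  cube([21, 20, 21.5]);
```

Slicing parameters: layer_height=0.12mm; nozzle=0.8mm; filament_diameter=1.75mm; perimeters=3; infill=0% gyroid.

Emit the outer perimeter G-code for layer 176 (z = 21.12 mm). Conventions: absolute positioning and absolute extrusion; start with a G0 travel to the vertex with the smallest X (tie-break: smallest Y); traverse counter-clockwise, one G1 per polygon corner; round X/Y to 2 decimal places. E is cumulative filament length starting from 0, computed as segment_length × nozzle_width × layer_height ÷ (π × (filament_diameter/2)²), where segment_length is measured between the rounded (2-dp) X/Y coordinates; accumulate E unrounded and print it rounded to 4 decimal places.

At z = 21.12 mm: the cube (footprint 21×20) is included at this height; (whole slice rotated 15° about Z — lengths, areas and connectivity unchanged). The outline is a single polygon with 4 vertices. Extrusion per mm of travel: 0.8 × 0.12 / (π × 0.875²) = 0.039912. Accumulating E over each segment gives final E = 3.2725.

G0 X-5.18 Y19.32 Z21.12
G1 X0.00 Y0.00 E0.7983
G1 X20.28 Y5.44 E1.6364
G1 X15.11 Y24.75 E2.4342
G1 X-5.18 Y19.32 E3.2725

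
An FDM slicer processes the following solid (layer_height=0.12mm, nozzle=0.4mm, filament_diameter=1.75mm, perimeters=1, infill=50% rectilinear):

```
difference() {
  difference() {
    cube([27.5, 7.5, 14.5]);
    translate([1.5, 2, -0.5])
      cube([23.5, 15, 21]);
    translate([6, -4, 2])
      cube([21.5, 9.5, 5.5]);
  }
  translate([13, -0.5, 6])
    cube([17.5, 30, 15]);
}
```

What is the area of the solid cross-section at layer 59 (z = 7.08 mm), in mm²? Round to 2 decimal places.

At z = 7.08 mm: the 27.5×7.5 cube contributes its full rectangle (area 206.25 mm²); the cube at (1.5, 2) (footprint 23.5×15) is included at this height (area 352.50 mm²); the cube at (6, -4) is present — its section is the full 21.5×9.5 rectangle (area 204.25 mm²); Taking the first minus the rest: starting from the 27.5×7.5 cube (206.25 mm²), the 23.5×15 cube at (1.5, 2) partially overlaps it — only the 129.25 mm² overlap (of its 352.50 mm²) is removed, clipping the outline; the 21.5×9.5 cube at (6, -4) partially overlaps it — only the 51.75 mm² overlap (of its 204.25 mm²) is removed, clipping the outline — area = 25.25 mm²; the cube at (13, -0.5) is present — its section is the full 17.5×30 rectangle (area 525.00 mm²); After the difference (first − rest): starting from the result so far (25.25 mm²), the 17.5×30 cube at (13, -0.5) partially overlaps it — only the 5.00 mm² overlap (of its 525.00 mm²) is removed, clipping the outline — area = 20.25 mm². Overall, the cross-section is a single solid region. Net area = 20.25 mm².

20.25 mm²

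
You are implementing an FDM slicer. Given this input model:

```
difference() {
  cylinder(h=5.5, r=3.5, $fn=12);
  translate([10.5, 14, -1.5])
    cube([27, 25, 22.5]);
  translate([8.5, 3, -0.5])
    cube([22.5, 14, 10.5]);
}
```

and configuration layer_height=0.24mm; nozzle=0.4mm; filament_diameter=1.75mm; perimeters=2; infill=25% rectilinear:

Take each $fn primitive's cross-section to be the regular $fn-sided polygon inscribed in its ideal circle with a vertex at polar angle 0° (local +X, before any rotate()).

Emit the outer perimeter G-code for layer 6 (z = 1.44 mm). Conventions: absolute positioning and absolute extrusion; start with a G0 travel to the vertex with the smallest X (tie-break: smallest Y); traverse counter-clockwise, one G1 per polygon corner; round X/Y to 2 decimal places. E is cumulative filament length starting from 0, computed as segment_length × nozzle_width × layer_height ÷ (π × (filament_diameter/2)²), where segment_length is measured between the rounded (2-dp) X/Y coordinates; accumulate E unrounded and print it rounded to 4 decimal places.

At z = 1.44 mm: the cylinder: section is a regular 12-gon, circumradius r=3.5; the cube at (10.5, 14) is present — its section is the full 27×25 rectangle; the cube at (8.5, 3) (footprint 22.5×14) is included at this height; Taking the first minus the rest: starting from the r=3.5 cylinder, the 27×25 cube at (10.5, 14) misses the remaining region (no effect); the 22.5×14 cube at (8.5, 3) misses the remaining region (no effect) — 1 connected region. The outline is a single polygon with 12 vertices. Extrusion per mm of travel: 0.4 × 0.24 / (π × 0.875²) = 0.039912. Accumulating E over each segment gives final E = 0.8676.

G0 X-3.50 Y0.00 Z1.44
G1 X-3.03 Y-1.75 E0.0723
G1 X-1.75 Y-3.03 E0.1446
G1 X0.00 Y-3.50 E0.2169
G1 X1.75 Y-3.03 E0.2892
G1 X3.03 Y-1.75 E0.3615
G1 X3.50 Y0.00 E0.4338
G1 X3.03 Y1.75 E0.5061
G1 X1.75 Y3.03 E0.5784
G1 X0.00 Y3.50 E0.6507
G1 X-1.75 Y3.03 E0.7230
G1 X-3.03 Y1.75 E0.7952
G1 X-3.50 Y0.00 E0.8676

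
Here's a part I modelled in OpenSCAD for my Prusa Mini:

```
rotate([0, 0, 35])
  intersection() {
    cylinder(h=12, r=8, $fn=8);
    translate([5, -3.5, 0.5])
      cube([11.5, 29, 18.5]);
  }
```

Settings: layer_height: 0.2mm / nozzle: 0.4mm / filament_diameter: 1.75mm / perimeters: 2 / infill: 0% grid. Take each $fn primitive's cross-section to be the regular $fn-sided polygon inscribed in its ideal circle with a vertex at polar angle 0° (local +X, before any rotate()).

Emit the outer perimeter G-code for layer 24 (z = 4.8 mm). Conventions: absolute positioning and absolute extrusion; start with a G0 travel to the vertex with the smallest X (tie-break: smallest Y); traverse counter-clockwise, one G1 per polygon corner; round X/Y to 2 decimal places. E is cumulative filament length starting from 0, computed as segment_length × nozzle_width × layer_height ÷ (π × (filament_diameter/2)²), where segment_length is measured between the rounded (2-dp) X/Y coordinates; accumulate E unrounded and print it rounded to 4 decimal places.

At z = 4.8 mm: the r=8 cylinder contributes a regular 8-gon of circumradius 8; the cube at (5, -3.5) (footprint 11.5×29) is included at this height; Taking the intersection: the 11.5×29 cube at (5, -3.5) partially overlaps the r=8 cylinder; clipping to the common part keeps 18.40 mm² — 1 connected region; (rotated 35° about Z; rotation is an isometry so areas/perimeters/island counts are preserved). The outline is a single polygon with 5 vertices. Extrusion per mm of travel: 0.4 × 0.2 / (π × 0.875²) = 0.033260. Accumulating E over each segment gives final E = 0.7181.

G0 X0.70 Y7.72 Z4.80
G1 X6.10 Y0.00 E0.3133
G1 X7.37 Y0.89 E0.3649
G1 X6.55 Y4.59 E0.4910
G1 X1.39 Y7.88 E0.6945
G1 X0.70 Y7.72 E0.7181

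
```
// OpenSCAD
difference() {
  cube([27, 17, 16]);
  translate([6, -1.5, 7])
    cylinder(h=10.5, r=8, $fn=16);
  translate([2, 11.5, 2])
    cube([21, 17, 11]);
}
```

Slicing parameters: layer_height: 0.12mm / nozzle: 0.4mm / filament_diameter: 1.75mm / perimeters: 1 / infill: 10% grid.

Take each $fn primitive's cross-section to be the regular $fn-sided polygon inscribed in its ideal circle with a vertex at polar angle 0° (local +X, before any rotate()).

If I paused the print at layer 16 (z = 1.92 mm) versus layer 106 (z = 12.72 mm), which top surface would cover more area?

layer 16 (z = 1.92 mm)

Layer 16 (z = 1.92): the 27×17 cube contributes its full rectangle (area 459.00 mm²); the cylinder at (6, -1.5) does not reach this height (z outside [7, 17.5]); the cube at (2, 11.5) is absent (z outside [2, 13]); Taking the first minus the rest: none of the subtracted shapes is present at this height, so the 27×17 cube is unchanged — area = 459.00 mm². So its area = 459.00 mm². Layer 106 (z = 12.72): the cube is present — its section is the full 27×17 rectangle (area 459.00 mm²); the cylinder at (6, -1.5): section is a regular 16-gon, circumradius r=8 (area = (16/2)·8.000²·sin(360°/16) = 195.93 mm²); the 21×17 cube at (2, 11.5) contributes its full rectangle (area 357.00 mm²); Taking the first minus the rest: starting from the 27×17 cube (459.00 mm²), the r=8 cylinder at (6, -1.5) partially overlaps it — only the 70.55 mm² overlap (of its 195.93 mm²) is removed, clipping the outline; the 21×17 cube at (2, 11.5) partially overlaps it — only the 115.50 mm² overlap (of its 357.00 mm²) is removed, clipping the outline — area = 272.95 mm². So its area = 272.95 mm². Layer 16 is larger (459.00 vs 272.95 mm²).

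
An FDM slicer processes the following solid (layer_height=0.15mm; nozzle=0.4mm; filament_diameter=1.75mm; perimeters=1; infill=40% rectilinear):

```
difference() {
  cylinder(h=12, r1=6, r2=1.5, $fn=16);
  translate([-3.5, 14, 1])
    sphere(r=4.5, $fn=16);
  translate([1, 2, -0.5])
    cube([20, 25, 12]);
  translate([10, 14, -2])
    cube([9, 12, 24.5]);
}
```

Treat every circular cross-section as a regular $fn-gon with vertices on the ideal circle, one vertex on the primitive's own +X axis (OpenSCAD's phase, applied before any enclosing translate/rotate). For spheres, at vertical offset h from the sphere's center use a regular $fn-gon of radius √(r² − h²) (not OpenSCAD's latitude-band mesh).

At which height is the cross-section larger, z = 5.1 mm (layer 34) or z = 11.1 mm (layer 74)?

layer 34 (z = 5.1 mm)

Layer 34 (z = 5.1): the cone (r1=6→r2=1.5) has section circumradius 4.088 here — a regular 16-gon (area = (16/2)·4.088²·sin(360°/16) = 51.15 mm²); the sphere at (-3.5, 14): section is a regular 16-gon, circumradius = √(r²−h²) = √(4.5²−4.1²) = 1.855 (area = (16/2)·1.855²·sin(360°/16) = 10.53 mm²); the cube at (1, 2) (footprint 20×25) is included at this height (area 500.00 mm²); the cube at (10, 14) (footprint 9×12) is included at this height (area 108.00 mm²); After the difference (first − rest): starting from the cone (51.15 mm²), the r=4.5 sphere at (-3.5, 14) misses the remaining region (no effect); the 20×25 cube at (1, 2) partially overlaps it — only the 3.07 mm² overlap (of its 500.00 mm²) is removed, clipping the outline; the 9×12 cube at (10, 14) misses the remaining region (no effect) — area = 48.08 mm². So its area = 48.08 mm². Layer 74 (z = 11.1): the cone contributes a regular 16-gon of circumradius 1.838 (interpolated between r1=6 and r2=1.5 at t=0.925) (area = (16/2)·1.838²·sin(360°/16) = 10.34 mm²); the sphere at (-3.5, 14) does not reach this height (|z−center|=10.100 > r=4.5); the cube at (1, 2) (footprint 20×25) is included at this height (area 500.00 mm²); the cube at (10, 14) is present — its section is the full 9×12 rectangle (area 108.00 mm²); Taking the first minus the rest: starting from the cone (10.34 mm²), the 20×25 cube at (1, 2) misses the remaining region (no effect); the 9×12 cube at (10, 14) misses the remaining region (no effect) — area = 10.34 mm². So its area = 10.34 mm². Layer 34 is larger (48.08 vs 10.34 mm²).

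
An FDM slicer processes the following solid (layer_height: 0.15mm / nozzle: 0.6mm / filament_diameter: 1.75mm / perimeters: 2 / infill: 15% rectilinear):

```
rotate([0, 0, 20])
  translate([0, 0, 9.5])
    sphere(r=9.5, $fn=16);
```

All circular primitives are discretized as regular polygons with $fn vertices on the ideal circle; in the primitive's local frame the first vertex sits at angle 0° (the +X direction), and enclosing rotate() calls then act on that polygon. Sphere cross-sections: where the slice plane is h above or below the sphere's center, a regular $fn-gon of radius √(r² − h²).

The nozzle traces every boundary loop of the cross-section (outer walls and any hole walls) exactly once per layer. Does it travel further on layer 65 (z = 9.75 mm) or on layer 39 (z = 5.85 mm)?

Layer 65 (z = 9.75): the r=9.5 sphere contributes a regular 16-gon of circumradius √(9.5²−0.25²) = 9.497 (perimeter = 2·16·9.497·sin(180°/16) = 59.29 mm); (rotated 20° about Z; rotation is an isometry so areas/perimeters/island counts are preserved). So its perimeter = 59.29 mm. Layer 39 (z = 5.85): the r=9.5 sphere slices to a regular 16-gon of circumradius 8.771 (√(r²−h²) with h=3.65 from center) (perimeter = 2·16·8.771·sin(180°/16) = 54.76 mm); (rotated 20° about Z; rotation is an isometry so areas/perimeters/island counts are preserved). So its perimeter = 54.76 mm. Layer 65 is larger (59.29 vs 54.76 mm).

layer 65 (z = 9.75 mm)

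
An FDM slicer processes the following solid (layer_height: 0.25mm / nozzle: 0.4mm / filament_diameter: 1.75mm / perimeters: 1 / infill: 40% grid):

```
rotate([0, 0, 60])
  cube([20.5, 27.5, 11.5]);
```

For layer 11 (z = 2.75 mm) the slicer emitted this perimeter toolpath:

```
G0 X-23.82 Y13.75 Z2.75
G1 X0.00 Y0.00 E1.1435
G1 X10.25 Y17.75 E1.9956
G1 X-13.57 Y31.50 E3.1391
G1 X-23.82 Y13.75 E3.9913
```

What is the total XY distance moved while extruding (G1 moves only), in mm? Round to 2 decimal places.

96.00 mm

Sum the Euclidean lengths of each G1 segment: total = 96.00 mm.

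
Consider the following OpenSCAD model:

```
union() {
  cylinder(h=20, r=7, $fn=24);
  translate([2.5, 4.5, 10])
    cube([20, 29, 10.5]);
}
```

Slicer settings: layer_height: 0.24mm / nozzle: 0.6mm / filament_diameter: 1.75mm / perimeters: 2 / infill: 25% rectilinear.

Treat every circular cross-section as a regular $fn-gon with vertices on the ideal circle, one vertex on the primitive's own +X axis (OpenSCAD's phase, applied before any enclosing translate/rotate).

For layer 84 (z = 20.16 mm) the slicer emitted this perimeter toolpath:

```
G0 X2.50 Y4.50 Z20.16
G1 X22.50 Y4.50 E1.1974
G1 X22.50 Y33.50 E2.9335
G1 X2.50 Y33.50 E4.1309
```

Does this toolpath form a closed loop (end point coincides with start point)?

no

Start point (G0): (2.50, 4.50). End point (last G1): the path does not return to the start — open.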